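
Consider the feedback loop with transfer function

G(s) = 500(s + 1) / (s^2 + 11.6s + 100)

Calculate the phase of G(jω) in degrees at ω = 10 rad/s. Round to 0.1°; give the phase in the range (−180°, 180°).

-5.7°

At s = jω = j10:
zero (s+1): 1 + j10 → |·| = √(1²+10²) = √101 ≈ 10.05, ∠ = arctan(10/1) ≈ 84.29°
quadratic: (j10)² + 11.6·j10 + 100 = 0 + j116 → |·| ≈ 116, ∠ ≈ 90.00°
∠G = 84.29° − 90.00° = -5.71°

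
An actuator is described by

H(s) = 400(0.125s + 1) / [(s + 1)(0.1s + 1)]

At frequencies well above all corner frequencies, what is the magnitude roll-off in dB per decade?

-20 dB/decade

Each pole contributes −20 dB/decade at high frequency; each zero contributes +20 dB/decade.
Net: 1 zero(s) − 2 pole(s) → -20 dB/decade.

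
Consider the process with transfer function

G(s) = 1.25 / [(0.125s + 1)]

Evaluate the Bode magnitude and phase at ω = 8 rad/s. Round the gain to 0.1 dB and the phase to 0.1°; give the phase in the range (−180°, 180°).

-1.1 dB, -45.0°

At ω = 8 rad/s:
pole (1 + j8·0.125) = 1 + j1 → |·| ≈ 1.4142, ∠ ≈ 45.00°
|G| = 1.25 · 1 / (1.4142) ≈ 0.88389
Gain = 20 log₁₀(0.88389) ≈ -1.07 dB
∠G = (0°) − (45.00°) = -45.00°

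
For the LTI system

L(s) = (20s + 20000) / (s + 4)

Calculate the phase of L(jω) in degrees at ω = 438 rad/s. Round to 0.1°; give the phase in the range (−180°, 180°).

-65.8°

Substitute s = j438:
Numerator: 20(j438) + 20000 = 20000 + j8760
Denominator: (j438) + 4 = 4 + j438
|N| = √(20000² + 8760²) ≈ 21834, ∠N ≈ 23.65°
|D| = √(4² + 438²) ≈ 438.02, ∠D ≈ 89.48°
∠L = 23.65° − 89.48° = -65.83°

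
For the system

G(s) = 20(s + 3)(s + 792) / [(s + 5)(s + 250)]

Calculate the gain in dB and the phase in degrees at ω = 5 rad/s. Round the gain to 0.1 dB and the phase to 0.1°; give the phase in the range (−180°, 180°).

At s = jω = j5:
zero (s+3): 3 + j5 → |·| = √(3²+5²) = √34 ≈ 5.831, ∠ = arctan(5/3) ≈ 59.04°
zero (s+792): 792 + j5 → |·| = √(792²+5²) = √627289 ≈ 792.02, ∠ = arctan(5/792) ≈ 0.36°
pole (s+5): 5 + j5 → |·| = √(5²+5²) = √50 ≈ 7.0711, ∠ = arctan(5/5) ≈ 45.00°
pole (s+250): 250 + j5 → |·| = √(250²+5²) = √62525 ≈ 250.05, ∠ = arctan(5/250) ≈ 1.15°
|G| = 20 · 4618.3 / 1768.1 ≈ 52.24
Gain = 20 log₁₀(52.24) ≈ 34.36 dB
∠G = 59.40° − 46.15° = 13.25°

34.4 dB, 13.3°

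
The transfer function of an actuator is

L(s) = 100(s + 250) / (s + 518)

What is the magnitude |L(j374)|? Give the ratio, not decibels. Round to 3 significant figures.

At s = jω = j374:
zero (s+250): 250 + j374 → |·| = √(250²+374²) = √202376 ≈ 449.86, ∠ = arctan(374/250) ≈ 56.24°
pole (s+518): 518 + j374 → |·| = √(518²+374²) = √408200 ≈ 638.91, ∠ = arctan(374/518) ≈ 35.83°
|L| = 100 · 449.86 / 638.91 ≈ 70.411

70.4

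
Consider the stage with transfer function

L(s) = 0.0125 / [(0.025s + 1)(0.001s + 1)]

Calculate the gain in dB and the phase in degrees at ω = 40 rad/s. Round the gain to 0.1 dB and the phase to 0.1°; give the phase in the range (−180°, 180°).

At ω = 40 rad/s:
pole (1 + j40·0.025) = 1 + j1 → |·| ≈ 1.4142, ∠ ≈ 45.00°
pole (1 + j40·0.001) = 1 + j0.04 → |·| ≈ 1.0008, ∠ ≈ 2.29°
|L| = 0.0125 · 1 / (1.4142 · 1.0008) ≈ 0.0088319
Gain = 20 log₁₀(0.0088319) ≈ -41.08 dB
∠L = (0°) − (45.00° + 2.29°) = -47.29°

-41.1 dB, -47.3°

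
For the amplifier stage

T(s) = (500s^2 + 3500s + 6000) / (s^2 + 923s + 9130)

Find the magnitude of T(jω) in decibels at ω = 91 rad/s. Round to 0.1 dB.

Substitute s = j91:
Numerator: 500(j91)^2 + 3500(j91) + 6000 = -4134500 + j318500
Denominator: (j91)^2 + 923(j91) + 9130 = 849 + j83993
|N| = √(4134500² + 318500²) ≈ 4.1467e+06, ∠N ≈ 175.59°
|D| = √(849² + 83993²) ≈ 83997, ∠D ≈ 89.42°
|T| = 4.1467e+06 / 83997 ≈ 49.367
Gain = 20 log₁₀(49.367) ≈ 33.87 dB

33.9 dB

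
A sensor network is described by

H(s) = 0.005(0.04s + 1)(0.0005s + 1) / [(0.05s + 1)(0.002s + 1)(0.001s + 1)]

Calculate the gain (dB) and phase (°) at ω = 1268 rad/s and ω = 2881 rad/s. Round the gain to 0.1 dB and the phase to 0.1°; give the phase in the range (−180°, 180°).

ω = 1268: -59.4 dB, -88.1°; ω = 2881: -68.1 dB, -95.9°

At ω = 1268 rad/s:
zero (1 + j1268·0.04) = 1 + j50.72 → |·| ≈ 50.73, ∠ ≈ 88.87°
zero (1 + j1268·0.0005) = 1 + j0.634 → |·| ≈ 1.184, ∠ ≈ 32.37°
pole (1 + j1268·0.05) = 1 + j63.4 → |·| ≈ 63.408, ∠ ≈ 89.10°
pole (1 + j1268·0.002) = 1 + j2.536 → |·| ≈ 2.726, ∠ ≈ 68.48°
pole (1 + j1268·0.001) = 1 + j1.268 → |·| ≈ 1.6149, ∠ ≈ 51.74°
|H| = 0.005 · 50.73 · 1.184 / (63.408 · 2.726 · 1.6149) ≈ 0.0010759
Gain = 20 log₁₀(0.0010759) ≈ -59.36 dB
∠H = (88.87° + 32.37°) − (89.10° + 68.48° + 51.74°) = -88.08°

At ω = 2881 rad/s:
zero (1 + j2881·0.04) = 1 + j115.24 → |·| ≈ 115.24, ∠ ≈ 89.50°
zero (1 + j2881·0.0005) = 1 + j1.4405 → |·| ≈ 1.7536, ∠ ≈ 55.23°
pole (1 + j2881·0.05) = 1 + j144.05 → |·| ≈ 144.05, ∠ ≈ 89.60°
pole (1 + j2881·0.002) = 1 + j5.762 → |·| ≈ 5.8481, ∠ ≈ 80.15°
pole (1 + j2881·0.001) = 1 + j2.881 → |·| ≈ 3.0496, ∠ ≈ 70.86°
|H| = 0.005 · 115.24 · 1.7536 / (144.05 · 5.8481 · 3.0496) ≈ 0.00039331
Gain = 20 log₁₀(0.00039331) ≈ -68.11 dB
∠H = (89.50° + 55.23°) − (89.60° + 80.15° + 70.86°) = -95.88°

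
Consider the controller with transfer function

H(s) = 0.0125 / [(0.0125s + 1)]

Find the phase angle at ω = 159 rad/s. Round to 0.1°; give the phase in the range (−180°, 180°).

-63.3°

At ω = 159 rad/s:
pole (1 + j159·0.0125) = 1 + j1.9875 → |·| ≈ 2.2249, ∠ ≈ 63.29°
∠H = (0°) − (63.29°) = -63.29°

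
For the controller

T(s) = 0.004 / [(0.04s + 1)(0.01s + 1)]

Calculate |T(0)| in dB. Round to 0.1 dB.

T(0) = 0.004 · 1 / 1 = 0.004
20 log₁₀(0.004) ≈ -47.96 dB

-48.0 dB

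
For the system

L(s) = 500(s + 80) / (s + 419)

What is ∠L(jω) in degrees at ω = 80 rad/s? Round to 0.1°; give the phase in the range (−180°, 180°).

34.2°

At s = jω = j80:
zero (s+80): 80 + j80 → |·| = √(80²+80²) = √12800 ≈ 113.14, ∠ = arctan(80/80) ≈ 45.00°
pole (s+419): 419 + j80 → |·| = √(419²+80²) = √181961 ≈ 426.57, ∠ = arctan(80/419) ≈ 10.81°
∠L = 45.00° − 10.81° = 34.19°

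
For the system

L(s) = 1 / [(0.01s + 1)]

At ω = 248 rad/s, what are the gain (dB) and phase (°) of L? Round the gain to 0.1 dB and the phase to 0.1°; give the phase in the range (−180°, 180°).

At ω = 248 rad/s:
pole (1 + j248·0.01) = 1 + j2.48 → |·| ≈ 2.674, ∠ ≈ 68.04°
|L| = 1 · 1 / (2.674) ≈ 0.37397
Gain = 20 log₁₀(0.37397) ≈ -8.54 dB
∠L = (0°) − (68.04°) = -68.04°

-8.5 dB, -68.0°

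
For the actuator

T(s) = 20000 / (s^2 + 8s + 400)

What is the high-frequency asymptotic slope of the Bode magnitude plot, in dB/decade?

-40 dB/decade

Each pole contributes −20 dB/decade at high frequency; each zero contributes +20 dB/decade.
Net: 0 zero(s) − 2 pole(s) → -40 dB/decade.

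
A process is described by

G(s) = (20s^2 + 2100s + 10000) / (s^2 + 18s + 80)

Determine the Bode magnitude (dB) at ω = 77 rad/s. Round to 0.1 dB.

Substitute s = j77:
Numerator: 20(j77)^2 + 2100(j77) + 10000 = -108580 + j161700
Denominator: (j77)^2 + 18(j77) + 80 = -5849 + j1386
|N| = √(108580² + 161700²) ≈ 1.9477e+05, ∠N ≈ 123.88°
|D| = √(5849² + 1386²) ≈ 6011, ∠D ≈ 166.67°
|G| = 1.9477e+05 / 6011 ≈ 32.402
Gain = 20 log₁₀(32.402) ≈ 30.21 dB

30.2 dB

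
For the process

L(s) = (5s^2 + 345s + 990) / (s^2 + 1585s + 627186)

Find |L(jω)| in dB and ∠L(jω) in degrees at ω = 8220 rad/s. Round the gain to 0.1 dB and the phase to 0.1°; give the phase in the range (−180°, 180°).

13.9 dB, 10.5°

Substitute s = j8220:
Numerator: 5(j8220)^2 + 345(j8220) + 990 = -337841010 + j2835900
Denominator: (j8220)^2 + 1585(j8220) + 627186 = -66941214 + j13028700
|N| = √(337841010² + 2835900²) ≈ 3.3785e+08, ∠N ≈ 179.52°
|D| = √(66941214² + 13028700²) ≈ 6.8197e+07, ∠D ≈ 168.99°
|L| = 3.3785e+08 / 6.8197e+07 ≈ 4.954
Gain = 20 log₁₀(4.954) ≈ 13.90 dB
∠L = 179.52° − 168.99° = 10.53°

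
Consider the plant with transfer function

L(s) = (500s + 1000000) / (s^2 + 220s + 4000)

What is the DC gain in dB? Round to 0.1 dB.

48.0 dB

L(0) = 1000000 / 4000 = 250
20 log₁₀(250) ≈ 47.96 dB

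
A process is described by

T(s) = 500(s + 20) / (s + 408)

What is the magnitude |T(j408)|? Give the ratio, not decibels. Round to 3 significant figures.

At s = jω = j408:
zero (s+20): 20 + j408 → |·| = √(20²+408²) = √166864 ≈ 408.49, ∠ = arctan(408/20) ≈ 87.19°
pole (s+408): 408 + j408 → |·| = √(408²+408²) = √332928 ≈ 577, ∠ = arctan(408/408) ≈ 45.00°
|T| = 500 · 408.49 / 577 ≈ 353.98

354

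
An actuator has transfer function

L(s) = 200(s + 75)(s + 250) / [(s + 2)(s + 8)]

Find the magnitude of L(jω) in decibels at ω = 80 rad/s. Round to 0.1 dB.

59.0 dB

At s = jω = j80:
zero (s+75): 75 + j80 → |·| = √(75²+80²) = √12025 ≈ 109.66, ∠ = arctan(80/75) ≈ 46.85°
zero (s+250): 250 + j80 → |·| = √(250²+80²) = √68900 ≈ 262.49, ∠ = arctan(80/250) ≈ 17.74°
pole (s+2): 2 + j80 → |·| = √(2²+80²) = √6404 ≈ 80.025, ∠ = arctan(80/2) ≈ 88.57°
pole (s+8): 8 + j80 → |·| = √(8²+80²) = √6464 ≈ 80.399, ∠ = arctan(80/8) ≈ 84.29°
|L| = 200 · 28785 / 6433.9 ≈ 894.79
Gain = 20 log₁₀(894.79) ≈ 59.03 dB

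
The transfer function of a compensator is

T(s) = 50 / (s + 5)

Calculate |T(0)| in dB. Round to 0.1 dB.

20.0 dB

T(0) = 50 / (5) = 10
20 log₁₀(10) ≈ 20.00 dB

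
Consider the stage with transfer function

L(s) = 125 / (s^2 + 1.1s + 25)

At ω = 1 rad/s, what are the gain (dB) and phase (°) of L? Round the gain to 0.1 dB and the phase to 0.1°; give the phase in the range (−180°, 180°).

At s = jω = j1:
quadratic: (j1)² + 1.1·j1 + 25 = 24 + j1.1 → |·| ≈ 24.025, ∠ ≈ 2.62°
|L| = 125 / 24.025 ≈ 5.2029
Gain = 20 log₁₀(5.2029) ≈ 14.32 dB
∠L = 0.00° − 2.62° = -2.62°

14.3 dB, -2.6°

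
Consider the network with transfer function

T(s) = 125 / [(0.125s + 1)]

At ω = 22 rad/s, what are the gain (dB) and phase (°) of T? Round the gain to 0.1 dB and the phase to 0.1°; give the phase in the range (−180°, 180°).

At ω = 22 rad/s:
pole (1 + j22·0.125) = 1 + j2.75 → |·| ≈ 2.9262, ∠ ≈ 70.02°
|T| = 125 · 1 / (2.9262) ≈ 42.718
Gain = 20 log₁₀(42.718) ≈ 32.61 dB
∠T = (0°) − (70.02°) = -70.02°

32.6 dB, -70.0°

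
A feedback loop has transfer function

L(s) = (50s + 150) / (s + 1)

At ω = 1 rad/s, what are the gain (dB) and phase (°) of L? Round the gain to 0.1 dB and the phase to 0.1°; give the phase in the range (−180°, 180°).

41.0 dB, -26.6°

Substitute s = j1:
Numerator: 50(j1) + 150 = 150 + j50
Denominator: (j1) + 1 = 1 + j1
|N| = √(150² + 50²) ≈ 158.11, ∠N ≈ 18.43°
|D| = √(1² + 1²) ≈ 1.4142, ∠D ≈ 45.00°
|L| = 158.11 / 1.4142 ≈ 111.8
Gain = 20 log₁₀(111.8) ≈ 40.97 dB
∠L = 18.43° − 45.00° = -26.57°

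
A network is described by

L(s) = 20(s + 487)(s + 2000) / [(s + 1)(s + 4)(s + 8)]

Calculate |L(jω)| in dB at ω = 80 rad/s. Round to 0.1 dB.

31.7 dB

At s = jω = j80:
zero (s+487): 487 + j80 → |·| = √(487²+80²) = √243569 ≈ 493.53, ∠ = arctan(80/487) ≈ 9.33°
zero (s+2000): 2000 + j80 → |·| = √(2000²+80²) = √4006400 ≈ 2001.6, ∠ = arctan(80/2000) ≈ 2.29°
pole (s+1): 1 + j80 → |·| = √(1²+80²) = √6401 ≈ 80.006, ∠ = arctan(80/1) ≈ 89.28°
pole (s+4): 4 + j80 → |·| = √(4²+80²) = √6416 ≈ 80.1, ∠ = arctan(80/4) ≈ 87.14°
pole (s+8): 8 + j80 → |·| = √(8²+80²) = √6464 ≈ 80.399, ∠ = arctan(80/8) ≈ 84.29°
|L| = 20 · 9.8785e+05 / 5.1524e+05 ≈ 38.345
Gain = 20 log₁₀(38.345) ≈ 31.67 dB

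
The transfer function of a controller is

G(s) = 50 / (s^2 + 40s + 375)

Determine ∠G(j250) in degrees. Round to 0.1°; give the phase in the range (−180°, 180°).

-170.9°

Substitute s = j250:
Numerator: 50 = 50 + j0
Denominator: (j250)^2 + 40(j250) + 375 = -62125 + j10000
|N| = √(50² + 0²) ≈ 50, ∠N ≈ 0.00°
|D| = √(62125² + 10000²) ≈ 62925, ∠D ≈ 170.86°
∠G = 0.00° − 170.86° = -170.86°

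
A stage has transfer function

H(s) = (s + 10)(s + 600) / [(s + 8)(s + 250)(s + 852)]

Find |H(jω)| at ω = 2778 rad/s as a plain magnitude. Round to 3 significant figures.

At s = jω = j2778:
zero (s+10): 10 + j2778 → |·| = √(10²+2778²) = √7717384 ≈ 2778, ∠ = arctan(2778/10) ≈ 89.79°
zero (s+600): 600 + j2778 → |·| = √(600²+2778²) = √8077284 ≈ 2842.1, ∠ = arctan(2778/600) ≈ 77.81°
pole (s+8): 8 + j2778 → |·| = √(8²+2778²) = √7717348 ≈ 2778, ∠ = arctan(2778/8) ≈ 89.84°
pole (s+250): 250 + j2778 → |·| = √(250²+2778²) = √7779784 ≈ 2789.2, ∠ = arctan(2778/250) ≈ 84.86°
pole (s+852): 852 + j2778 → |·| = √(852²+2778²) = √8443188 ≈ 2905.7, ∠ = arctan(2778/852) ≈ 72.95°
|H| = 1 · 7.8954e+06 / 2.2515e+10 ≈ 0.00035067

0.000351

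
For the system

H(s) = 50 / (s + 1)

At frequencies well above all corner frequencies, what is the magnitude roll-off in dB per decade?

-20 dB/decade

Each pole contributes −20 dB/decade at high frequency; each zero contributes +20 dB/decade.
Net: 0 zero(s) − 1 pole(s) → -20 dB/decade.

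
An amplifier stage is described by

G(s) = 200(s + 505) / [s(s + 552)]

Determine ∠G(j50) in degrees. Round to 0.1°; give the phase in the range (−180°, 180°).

-89.5°

At s = jω = j50:
zero (s+505): 505 + j50 → |·| = √(505²+50²) = √257525 ≈ 507.47, ∠ = arctan(50/505) ≈ 5.65°
pole (s+552): 552 + j50 → |·| = √(552²+50²) = √307204 ≈ 554.26, ∠ = arctan(50/552) ≈ 5.18°
pole at origin: |s| = 50, ∠ = 90.00° (in denominator)
∠G = 5.65° − 95.18° = -89.53°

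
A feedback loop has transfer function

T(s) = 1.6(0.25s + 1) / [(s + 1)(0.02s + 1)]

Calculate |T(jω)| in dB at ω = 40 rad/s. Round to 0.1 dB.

At ω = 40 rad/s:
zero (1 + j40·0.25) = 1 + j10 → |·| ≈ 10.05, ∠ ≈ 84.29°
pole (1 + j40·1) = 1 + j40 → |·| ≈ 40.012, ∠ ≈ 88.57°
pole (1 + j40·0.02) = 1 + j0.8 → |·| ≈ 1.2806, ∠ ≈ 38.66°
|T| = 1.6 · 10.05 / (40.012 · 1.2806) ≈ 0.31382
Gain = 20 log₁₀(0.31382) ≈ -10.07 dB

-10.1 dB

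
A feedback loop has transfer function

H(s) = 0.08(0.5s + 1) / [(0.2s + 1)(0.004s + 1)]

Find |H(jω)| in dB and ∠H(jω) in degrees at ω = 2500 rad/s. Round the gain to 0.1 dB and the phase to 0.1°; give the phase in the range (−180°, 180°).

At ω = 2500 rad/s:
zero (1 + j2500·0.5) = 1 + j1250 → |·| ≈ 1250, ∠ ≈ 89.95°
pole (1 + j2500·0.2) = 1 + j500 → |·| ≈ 500, ∠ ≈ 89.89°
pole (1 + j2500·0.004) = 1 + j10 → |·| ≈ 10.05, ∠ ≈ 84.29°
|H| = 0.08 · 1250 / (500 · 10.05) ≈ 0.0199
Gain = 20 log₁₀(0.0199) ≈ -34.02 dB
∠H = (89.95°) − (89.89° + 84.29°) = -84.23°

-34.0 dB, -84.2°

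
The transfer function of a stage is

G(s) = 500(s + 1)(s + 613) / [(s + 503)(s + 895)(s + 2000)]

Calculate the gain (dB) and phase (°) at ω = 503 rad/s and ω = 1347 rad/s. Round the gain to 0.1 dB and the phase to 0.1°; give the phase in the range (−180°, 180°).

At s = jω = j503:
zero (s+1): 1 + j503 → |·| = √(1²+503²) = √253010 ≈ 503, ∠ = arctan(503/1) ≈ 89.89°
zero (s+613): 613 + j503 → |·| = √(613²+503²) = √628778 ≈ 792.96, ∠ = arctan(503/613) ≈ 39.37°
pole (s+503): 503 + j503 → |·| = √(503²+503²) = √506018 ≈ 711.35, ∠ = arctan(503/503) ≈ 45.00°
pole (s+895): 895 + j503 → |·| = √(895²+503²) = √1054034 ≈ 1026.7, ∠ = arctan(503/895) ≈ 29.34°
pole (s+2000): 2000 + j503 → |·| = √(2000²+503²) = √4253009 ≈ 2062.3, ∠ = arctan(503/2000) ≈ 14.12°
|G| = 500 · 3.9886e+05 / 1.5062e+09 ≈ 0.13241
Gain = 20 log₁₀(0.13241) ≈ -17.56 dB
∠G = 129.26° − 88.46° = 40.80°

At s = jω = j1347:
zero (s+1): 1 + j1347 → |·| = √(1²+1347²) = √1814410 ≈ 1347, ∠ = arctan(1347/1) ≈ 89.96°
zero (s+613): 613 + j1347 → |·| = √(613²+1347²) = √2190178 ≈ 1479.9, ∠ = arctan(1347/613) ≈ 65.53°
pole (s+503): 503 + j1347 → |·| = √(503²+1347²) = √2067418 ≈ 1437.9, ∠ = arctan(1347/503) ≈ 69.52°
pole (s+895): 895 + j1347 → |·| = √(895²+1347²) = √2615434 ≈ 1617.2, ∠ = arctan(1347/895) ≈ 56.40°
pole (s+2000): 2000 + j1347 → |·| = √(2000²+1347²) = √5814409 ≈ 2411.3, ∠ = arctan(1347/2000) ≈ 33.96°
|G| = 500 · 1.9934e+06 / 5.6072e+09 ≈ 0.17775
Gain = 20 log₁₀(0.17775) ≈ -15.00 dB
∠G = 155.49° − 159.88° = -4.39°

ω = 503: -17.6 dB, 40.8°; ω = 1347: -15.0 dB, -4.4°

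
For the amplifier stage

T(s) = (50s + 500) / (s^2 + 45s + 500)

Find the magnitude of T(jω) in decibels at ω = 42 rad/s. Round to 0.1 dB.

Substitute s = j42:
Numerator: 50(j42) + 500 = 500 + j2100
Denominator: (j42)^2 + 45(j42) + 500 = -1264 + j1890
|N| = √(500² + 2100²) ≈ 2158.7, ∠N ≈ 76.61°
|D| = √(1264² + 1890²) ≈ 2273.7, ∠D ≈ 123.77°
|T| = 2158.7 / 2273.7 ≈ 0.94942
Gain = 20 log₁₀(0.94942) ≈ -0.45 dB

-0.5 dB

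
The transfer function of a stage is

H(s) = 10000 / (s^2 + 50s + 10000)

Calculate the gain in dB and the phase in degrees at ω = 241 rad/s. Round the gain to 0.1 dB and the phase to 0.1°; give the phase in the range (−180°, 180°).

-13.9 dB, -165.9°

At s = jω = j241:
quadratic: (j241)² + 50·j241 + 10000 = -48081 + j12050 → |·| ≈ 49568, ∠ ≈ 165.93°
|H| = 10000 / 49568 ≈ 0.20174
Gain = 20 log₁₀(0.20174) ≈ -13.90 dB
∠H = 0.00° − 165.93° = -165.93°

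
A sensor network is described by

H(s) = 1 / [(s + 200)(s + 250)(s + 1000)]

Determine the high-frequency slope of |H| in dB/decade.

Each pole contributes −20 dB/decade at high frequency; each zero contributes +20 dB/decade.
Net: 0 zero(s) − 3 pole(s) → -60 dB/decade.

-60 dB/decade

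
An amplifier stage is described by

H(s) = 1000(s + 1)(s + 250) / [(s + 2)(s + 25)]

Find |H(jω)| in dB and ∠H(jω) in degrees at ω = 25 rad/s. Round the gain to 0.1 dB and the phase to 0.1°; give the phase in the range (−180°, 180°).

At s = jω = j25:
zero (s+1): 1 + j25 → |·| = √(1²+25²) = √626 ≈ 25.02, ∠ = arctan(25/1) ≈ 87.71°
zero (s+250): 250 + j25 → |·| = √(250²+25²) = √63125 ≈ 251.25, ∠ = arctan(25/250) ≈ 5.71°
pole (s+2): 2 + j25 → |·| = √(2²+25²) = √629 ≈ 25.08, ∠ = arctan(25/2) ≈ 85.43°
pole (s+25): 25 + j25 → |·| = √(25²+25²) = √1250 ≈ 35.355, ∠ = arctan(25/25) ≈ 45.00°
|H| = 1000 · 6286.3 / 886.7 ≈ 7089.5
Gain = 20 log₁₀(7089.5) ≈ 77.01 dB
∠H = 93.42° − 130.43° = -37.01°

77.0 dB, -37.0°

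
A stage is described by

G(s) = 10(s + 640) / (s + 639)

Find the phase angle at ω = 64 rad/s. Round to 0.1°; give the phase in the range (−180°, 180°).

-0.0°

At s = jω = j64:
zero (s+640): 640 + j64 → |·| = √(640²+64²) = √413696 ≈ 643.19, ∠ = arctan(64/640) ≈ 5.71°
pole (s+639): 639 + j64 → |·| = √(639²+64²) = √412417 ≈ 642.2, ∠ = arctan(64/639) ≈ 5.72°
∠G = 5.71° − 5.72° = -0.01°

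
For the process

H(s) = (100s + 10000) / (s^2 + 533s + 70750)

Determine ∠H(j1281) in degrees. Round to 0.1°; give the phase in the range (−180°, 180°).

-71.0°

Substitute s = j1281:
Numerator: 100(j1281) + 10000 = 10000 + j128100
Denominator: (j1281)^2 + 533(j1281) + 70750 = -1570211 + j682773
|N| = √(10000² + 128100²) ≈ 1.2849e+05, ∠N ≈ 85.54°
|D| = √(1570211² + 682773²) ≈ 1.7122e+06, ∠D ≈ 156.50°
∠H = 85.54° − 156.50° = -70.96°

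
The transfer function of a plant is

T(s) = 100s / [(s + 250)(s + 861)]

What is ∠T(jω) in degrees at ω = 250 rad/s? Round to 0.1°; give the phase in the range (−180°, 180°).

28.8°

At s = jω = j250:
zero at origin: s = j250 → |·| = 250, ∠ = 90.00°
pole (s+250): 250 + j250 → |·| = √(250²+250²) = √125000 ≈ 353.55, ∠ = arctan(250/250) ≈ 45.00°
pole (s+861): 861 + j250 → |·| = √(861²+250²) = √803821 ≈ 896.56, ∠ = arctan(250/861) ≈ 16.19°
∠T = 90.00° − 61.19° = 28.81°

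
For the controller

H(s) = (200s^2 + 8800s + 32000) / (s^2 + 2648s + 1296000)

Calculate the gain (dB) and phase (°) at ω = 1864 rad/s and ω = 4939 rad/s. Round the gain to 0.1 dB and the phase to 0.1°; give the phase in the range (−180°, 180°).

ω = 1864: 42.2 dB, 64.8°; ω = 4939: 45.3 dB, 29.0°

Substitute s = j1864:
Numerator: 200(j1864)^2 + 8800(j1864) + 32000 = -694867200 + j16403200
Denominator: (j1864)^2 + 2648(j1864) + 1296000 = -2178496 + j4935872
|N| = √(694867200² + 16403200²) ≈ 6.9506e+08, ∠N ≈ 178.65°
|D| = √(2178496² + 4935872²) ≈ 5.3952e+06, ∠D ≈ 113.81°
|H| = 6.9506e+08 / 5.3952e+06 ≈ 128.83
Gain = 20 log₁₀(128.83) ≈ 42.20 dB
∠H = 178.65° − 113.81° = 64.84°

Substitute s = j4939:
Numerator: 200(j4939)^2 + 8800(j4939) + 32000 = -4878712200 + j43463200
Denominator: (j4939)^2 + 2648(j4939) + 1296000 = -23097721 + j13078472
|N| = √(4878712200² + 43463200²) ≈ 4.8789e+09, ∠N ≈ 179.49°
|D| = √(23097721² + 13078472²) ≈ 2.6543e+07, ∠D ≈ 150.48°
|H| = 4.8789e+09 / 2.6543e+07 ≈ 183.81
Gain = 20 log₁₀(183.81) ≈ 45.29 dB
∠H = 179.49° − 150.48° = 29.01°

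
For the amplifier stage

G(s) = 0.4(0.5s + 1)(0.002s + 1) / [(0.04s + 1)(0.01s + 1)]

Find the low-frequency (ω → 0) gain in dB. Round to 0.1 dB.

-8.0 dB

G(0) = 0.4 · 1 / 1 = 0.4
20 log₁₀(0.4) ≈ -7.96 dB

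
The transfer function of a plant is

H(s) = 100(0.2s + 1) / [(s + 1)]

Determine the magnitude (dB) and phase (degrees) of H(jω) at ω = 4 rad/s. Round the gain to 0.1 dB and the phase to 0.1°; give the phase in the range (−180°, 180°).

At ω = 4 rad/s:
zero (1 + j4·0.2) = 1 + j0.8 → |·| ≈ 1.2806, ∠ ≈ 38.66°
pole (1 + j4·1) = 1 + j4 → |·| ≈ 4.1231, ∠ ≈ 75.96°
|H| = 100 · 1.2806 / (4.1231) ≈ 31.059
Gain = 20 log₁₀(31.059) ≈ 29.84 dB
∠H = (38.66°) − (75.96°) = -37.30°

29.8 dB, -37.3°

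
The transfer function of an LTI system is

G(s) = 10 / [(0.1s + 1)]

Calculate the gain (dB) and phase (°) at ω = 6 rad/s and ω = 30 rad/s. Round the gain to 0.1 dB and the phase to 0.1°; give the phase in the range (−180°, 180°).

At ω = 6 rad/s:
pole (1 + j6·0.1) = 1 + j0.6 → |·| ≈ 1.1662, ∠ ≈ 30.96°
|G| = 10 · 1 / (1.1662) ≈ 8.5749
Gain = 20 log₁₀(8.5749) ≈ 18.66 dB
∠G = (0°) − (30.96°) = -30.96°

At ω = 30 rad/s:
pole (1 + j30·0.1) = 1 + j3 → |·| ≈ 3.1623, ∠ ≈ 71.57°
|G| = 10 · 1 / (3.1623) ≈ 3.1623
Gain = 20 log₁₀(3.1623) ≈ 10.00 dB
∠G = (0°) − (71.57°) = -71.57°

ω = 6: 18.7 dB, -31.0°; ω = 30: 10.0 dB, -71.6°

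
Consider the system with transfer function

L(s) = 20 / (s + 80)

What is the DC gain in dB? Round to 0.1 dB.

L(0) = 20 / 80 = 0.25
20 log₁₀(0.25) ≈ -12.04 dB

-12.0 dB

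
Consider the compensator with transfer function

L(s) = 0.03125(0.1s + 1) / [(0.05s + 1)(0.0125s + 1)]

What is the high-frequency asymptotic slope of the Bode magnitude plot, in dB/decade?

-20 dB/decade

Each pole contributes −20 dB/decade at high frequency; each zero contributes +20 dB/decade.
Net: 1 zero(s) − 2 pole(s) → -20 dB/decade.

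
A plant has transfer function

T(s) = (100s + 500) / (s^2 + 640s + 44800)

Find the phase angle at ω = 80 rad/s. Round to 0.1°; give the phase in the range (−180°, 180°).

33.3°

Substitute s = j80:
Numerator: 100(j80) + 500 = 500 + j8000
Denominator: (j80)^2 + 640(j80) + 44800 = 38400 + j51200
|N| = √(500² + 8000²) ≈ 8015.6, ∠N ≈ 86.42°
|D| = √(38400² + 51200²) ≈ 64000, ∠D ≈ 53.13°
∠T = 86.42° − 53.13° = 33.29°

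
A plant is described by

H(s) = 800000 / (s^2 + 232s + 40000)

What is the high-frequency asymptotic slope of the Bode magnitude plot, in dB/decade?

Each pole contributes −20 dB/decade at high frequency; each zero contributes +20 dB/decade.
Net: 0 zero(s) − 2 pole(s) → -40 dB/decade.

-40 dB/decade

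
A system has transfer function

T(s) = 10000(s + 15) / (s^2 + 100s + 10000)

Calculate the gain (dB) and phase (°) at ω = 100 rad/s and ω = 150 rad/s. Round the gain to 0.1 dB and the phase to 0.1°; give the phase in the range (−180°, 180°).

At s = jω = j100:
zero (s+15): 15 + j100 → |·| = √(15²+100²) = √10225 ≈ 101.12, ∠ = arctan(100/15) ≈ 81.47°
quadratic: (j100)² + 100·j100 + 10000 = 0 + j10000 → |·| ≈ 10000, ∠ ≈ 90.00°
|T| = 10000 · 101.12 / 10000 ≈ 101.12
Gain = 20 log₁₀(101.12) ≈ 40.10 dB
∠T = 81.47° − 90.00° = -8.53°

At s = jω = j150:
zero (s+15): 15 + j150 → |·| = √(15²+150²) = √22725 ≈ 150.75, ∠ = arctan(150/15) ≈ 84.29°
quadratic: (j150)² + 100·j150 + 10000 = -12500 + j15000 → |·| ≈ 19526, ∠ ≈ 129.81°
|T| = 10000 · 150.75 / 19526 ≈ 77.205
Gain = 20 log₁₀(77.205) ≈ 37.75 dB
∠T = 84.29° − 129.81° = -45.52°

ω = 100: 40.1 dB, -8.5°; ω = 150: 37.8 dB, -45.5°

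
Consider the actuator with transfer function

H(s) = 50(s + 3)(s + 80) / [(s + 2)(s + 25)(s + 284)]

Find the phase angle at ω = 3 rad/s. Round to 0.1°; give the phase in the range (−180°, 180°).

-16.6°

At s = jω = j3:
zero (s+3): 3 + j3 → |·| = √(3²+3²) = √18 ≈ 4.2426, ∠ = arctan(3/3) ≈ 45.00°
zero (s+80): 80 + j3 → |·| = √(80²+3²) = √6409 ≈ 80.056, ∠ = arctan(3/80) ≈ 2.15°
pole (s+2): 2 + j3 → |·| = √(2²+3²) = √13 ≈ 3.6056, ∠ = arctan(3/2) ≈ 56.31°
pole (s+25): 25 + j3 → |·| = √(25²+3²) = √634 ≈ 25.179, ∠ = arctan(3/25) ≈ 6.84°
pole (s+284): 284 + j3 → |·| = √(284²+3²) = √80665 ≈ 284.02, ∠ = arctan(3/284) ≈ 0.61°
∠H = 47.15° − 63.76° = -16.61°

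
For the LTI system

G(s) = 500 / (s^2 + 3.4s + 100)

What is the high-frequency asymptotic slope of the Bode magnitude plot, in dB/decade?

-40 dB/decade

Each pole contributes −20 dB/decade at high frequency; each zero contributes +20 dB/decade.
Net: 0 zero(s) − 2 pole(s) → -40 dB/decade.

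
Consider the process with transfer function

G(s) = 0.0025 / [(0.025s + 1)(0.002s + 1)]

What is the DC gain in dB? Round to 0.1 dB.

G(0) = 0.0025 · 1 / 1 = 0.0025
20 log₁₀(0.0025) ≈ -52.04 dB

-52.0 dB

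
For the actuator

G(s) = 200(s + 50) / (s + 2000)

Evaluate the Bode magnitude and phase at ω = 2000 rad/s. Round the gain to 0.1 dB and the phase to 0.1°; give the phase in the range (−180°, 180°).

At s = jω = j2000:
zero (s+50): 50 + j2000 → |·| = √(50²+2000²) = √4002500 ≈ 2000.6, ∠ = arctan(2000/50) ≈ 88.57°
pole (s+2000): 2000 + j2000 → |·| = √(2000²+2000²) = √8000000 ≈ 2828.4, ∠ = arctan(2000/2000) ≈ 45.00°
|G| = 200 · 2000.6 / 2828.4 ≈ 141.47
Gain = 20 log₁₀(141.47) ≈ 43.01 dB
∠G = 88.57° − 45.00° = 43.57°

43.0 dB, 43.6°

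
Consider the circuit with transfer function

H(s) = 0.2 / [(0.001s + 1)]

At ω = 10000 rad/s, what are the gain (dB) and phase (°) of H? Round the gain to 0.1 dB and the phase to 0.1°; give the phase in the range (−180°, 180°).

At ω = 10000 rad/s:
pole (1 + j10000·0.001) = 1 + j10 → |·| ≈ 10.05, ∠ ≈ 84.29°
|H| = 0.2 · 1 / (10.05) ≈ 0.0199
Gain = 20 log₁₀(0.0199) ≈ -34.02 dB
∠H = (0°) − (84.29°) = -84.29°

-34.0 dB, -84.3°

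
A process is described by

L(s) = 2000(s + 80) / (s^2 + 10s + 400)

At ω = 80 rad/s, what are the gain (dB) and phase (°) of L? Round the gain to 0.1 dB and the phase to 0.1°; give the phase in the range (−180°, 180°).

At s = jω = j80:
zero (s+80): 80 + j80 → |·| = √(80²+80²) = √12800 ≈ 113.14, ∠ = arctan(80/80) ≈ 45.00°
quadratic: (j80)² + 10·j80 + 400 = -6000 + j800 → |·| ≈ 6053.1, ∠ ≈ 172.41°
|L| = 2000 · 113.14 / 6053.1 ≈ 37.382
Gain = 20 log₁₀(37.382) ≈ 31.45 dB
∠L = 45.00° − 172.41° = -127.41°

31.5 dB, -127.4°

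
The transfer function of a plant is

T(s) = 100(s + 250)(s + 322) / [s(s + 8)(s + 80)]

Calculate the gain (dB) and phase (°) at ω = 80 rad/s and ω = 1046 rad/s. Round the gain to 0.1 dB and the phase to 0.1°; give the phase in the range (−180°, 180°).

At s = jω = j80:
zero (s+250): 250 + j80 → |·| = √(250²+80²) = √68900 ≈ 262.49, ∠ = arctan(80/250) ≈ 17.74°
zero (s+322): 322 + j80 → |·| = √(322²+80²) = √110084 ≈ 331.79, ∠ = arctan(80/322) ≈ 13.95°
pole (s+8): 8 + j80 → |·| = √(8²+80²) = √6464 ≈ 80.399, ∠ = arctan(80/8) ≈ 84.29°
pole (s+80): 80 + j80 → |·| = √(80²+80²) = √12800 ≈ 113.14, ∠ = arctan(80/80) ≈ 45.00°
pole at origin: |s| = 80, ∠ = 90.00° (in denominator)
|T| = 100 · 87092 / 7.2771e+05 ≈ 11.968
Gain = 20 log₁₀(11.968) ≈ 21.56 dB
∠T = 31.69° − 219.29° = -187.60° ≡ 172.40° (principal value)

At s = jω = j1046:
zero (s+250): 250 + j1046 → |·| = √(250²+1046²) = √1156616 ≈ 1075.5, ∠ = arctan(1046/250) ≈ 76.56°
zero (s+322): 322 + j1046 → |·| = √(322²+1046²) = √1197800 ≈ 1094.4, ∠ = arctan(1046/322) ≈ 72.89°
pole (s+8): 8 + j1046 → |·| = √(8²+1046²) = √1094180 ≈ 1046, ∠ = arctan(1046/8) ≈ 89.56°
pole (s+80): 80 + j1046 → |·| = √(80²+1046²) = √1100516 ≈ 1049.1, ∠ = arctan(1046/80) ≈ 85.63°
pole at origin: |s| = 1046, ∠ = 90.00° (in denominator)
|T| = 100 · 1.177e+06 / 1.1478e+09 ≈ 0.10254
Gain = 20 log₁₀(0.10254) ≈ -19.78 dB
∠T = 149.45° − 265.19° = -115.74°

ω = 80: 21.6 dB, 172.4°; ω = 1046: -19.8 dB, -115.7°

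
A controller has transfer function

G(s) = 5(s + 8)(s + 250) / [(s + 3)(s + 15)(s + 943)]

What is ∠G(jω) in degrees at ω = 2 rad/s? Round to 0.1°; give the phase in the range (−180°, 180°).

At s = jω = j2:
zero (s+8): 8 + j2 → |·| = √(8²+2²) = √68 ≈ 8.2462, ∠ = arctan(2/8) ≈ 14.04°
zero (s+250): 250 + j2 → |·| = √(250²+2²) = √62504 ≈ 250.01, ∠ = arctan(2/250) ≈ 0.46°
pole (s+3): 3 + j2 → |·| = √(3²+2²) = √13 ≈ 3.6056, ∠ = arctan(2/3) ≈ 33.69°
pole (s+15): 15 + j2 → |·| = √(15²+2²) = √229 ≈ 15.133, ∠ = arctan(2/15) ≈ 7.59°
pole (s+943): 943 + j2 → |·| = √(943²+2²) = √889253 ≈ 943, ∠ = arctan(2/943) ≈ 0.12°
∠G = 14.50° − 41.40° = -26.90°

-26.9°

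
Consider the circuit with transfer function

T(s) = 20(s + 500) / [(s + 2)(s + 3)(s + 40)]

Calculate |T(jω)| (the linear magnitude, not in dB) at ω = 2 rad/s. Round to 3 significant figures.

24.5

At s = jω = j2:
zero (s+500): 500 + j2 → |·| = √(500²+2²) = √250004 ≈ 500, ∠ = arctan(2/500) ≈ 0.23°
pole (s+2): 2 + j2 → |·| = √(2²+2²) = √8 ≈ 2.8284, ∠ = arctan(2/2) ≈ 45.00°
pole (s+3): 3 + j2 → |·| = √(3²+2²) = √13 ≈ 3.6056, ∠ = arctan(2/3) ≈ 33.69°
pole (s+40): 40 + j2 → |·| = √(40²+2²) = √1604 ≈ 40.05, ∠ = arctan(2/40) ≈ 2.86°
|T| = 20 · 500 / 408.43 ≈ 24.484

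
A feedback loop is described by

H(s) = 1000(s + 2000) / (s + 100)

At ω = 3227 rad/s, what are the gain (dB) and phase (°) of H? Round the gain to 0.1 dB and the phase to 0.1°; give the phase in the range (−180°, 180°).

61.4 dB, -30.0°

At s = jω = j3227:
zero (s+2000): 2000 + j3227 → |·| = √(2000²+3227²) = √14413529 ≈ 3796.5, ∠ = arctan(3227/2000) ≈ 58.21°
pole (s+100): 100 + j3227 → |·| = √(100²+3227²) = √10423529 ≈ 3228.5, ∠ = arctan(3227/100) ≈ 88.23°
|H| = 1000 · 3796.5 / 3228.5 ≈ 1175.9
Gain = 20 log₁₀(1175.9) ≈ 61.41 dB
∠H = 58.21° − 88.23° = -30.02°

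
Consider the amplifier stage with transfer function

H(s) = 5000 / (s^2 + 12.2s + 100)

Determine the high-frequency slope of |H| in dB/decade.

-40 dB/decade

Each pole contributes −20 dB/decade at high frequency; each zero contributes +20 dB/decade.
Net: 0 zero(s) − 2 pole(s) → -40 dB/decade.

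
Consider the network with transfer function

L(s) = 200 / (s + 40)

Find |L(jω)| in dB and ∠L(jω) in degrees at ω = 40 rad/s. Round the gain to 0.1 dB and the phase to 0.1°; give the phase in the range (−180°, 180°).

11.0 dB, -45.0°

Substitute s = j40:
Numerator: 200 = 200 + j0
Denominator: (j40) + 40 = 40 + j40
|N| = √(200² + 0²) ≈ 200, ∠N ≈ 0.00°
|D| = √(40² + 40²) ≈ 56.569, ∠D ≈ 45.00°
|L| = 200 / 56.569 ≈ 3.5355
Gain = 20 log₁₀(3.5355) ≈ 10.97 dB
∠L = 0.00° − 45.00° = -45.00°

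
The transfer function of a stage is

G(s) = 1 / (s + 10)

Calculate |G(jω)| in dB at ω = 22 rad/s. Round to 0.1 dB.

Substitute s = j22:
Numerator: 1 = 1 + j0
Denominator: (j22) + 10 = 10 + j22
|N| = √(1² + 0²) ≈ 1, ∠N ≈ 0.00°
|D| = √(10² + 22²) ≈ 24.166, ∠D ≈ 65.56°
|G| = 1 / 24.166 ≈ 0.04138
Gain = 20 log₁₀(0.04138) ≈ -27.66 dB

-27.7 dB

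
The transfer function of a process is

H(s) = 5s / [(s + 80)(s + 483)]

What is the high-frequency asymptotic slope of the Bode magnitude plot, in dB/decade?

-20 dB/decade

Each pole contributes −20 dB/decade at high frequency; each zero contributes +20 dB/decade.
Net: 1 zero(s) − 2 pole(s) → -20 dB/decade.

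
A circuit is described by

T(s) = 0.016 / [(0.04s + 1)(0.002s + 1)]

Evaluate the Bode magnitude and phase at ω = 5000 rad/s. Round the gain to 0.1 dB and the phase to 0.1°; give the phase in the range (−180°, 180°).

-102.0 dB, -174.0°

At ω = 5000 rad/s:
pole (1 + j5000·0.04) = 1 + j200 → |·| ≈ 200, ∠ ≈ 89.71°
pole (1 + j5000·0.002) = 1 + j10 → |·| ≈ 10.05, ∠ ≈ 84.29°
|T| = 0.016 · 1 / (200 · 10.05) ≈ 7.9602e-06
Gain = 20 log₁₀(7.9602e-06) ≈ -101.98 dB
∠T = (0°) − (89.71° + 84.29°) = -174.00°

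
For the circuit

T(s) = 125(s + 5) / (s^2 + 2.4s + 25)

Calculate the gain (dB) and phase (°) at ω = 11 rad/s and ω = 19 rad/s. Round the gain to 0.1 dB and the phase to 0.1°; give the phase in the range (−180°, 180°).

ω = 11: 23.6 dB, -99.1°; ω = 19: 17.2 dB, -97.0°

At s = jω = j11:
zero (s+5): 5 + j11 → |·| = √(5²+11²) = √146 ≈ 12.083, ∠ = arctan(11/5) ≈ 65.56°
quadratic: (j11)² + 2.4·j11 + 25 = -96 + j26.4 → |·| ≈ 99.564, ∠ ≈ 164.62°
|T| = 125 · 12.083 / 99.564 ≈ 15.17
Gain = 20 log₁₀(15.17) ≈ 23.62 dB
∠T = 65.56° − 164.62° = -99.06°

At s = jω = j19:
zero (s+5): 5 + j19 → |·| = √(5²+19²) = √386 ≈ 19.647, ∠ = arctan(19/5) ≈ 75.26°
quadratic: (j19)² + 2.4·j19 + 25 = -336 + j45.6 → |·| ≈ 339.08, ∠ ≈ 172.27°
|T| = 125 · 19.647 / 339.08 ≈ 7.2428
Gain = 20 log₁₀(7.2428) ≈ 17.20 dB
∠T = 75.26° − 172.27° = -97.01°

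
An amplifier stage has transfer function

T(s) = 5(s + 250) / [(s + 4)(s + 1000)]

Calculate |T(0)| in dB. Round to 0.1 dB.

-10.1 dB

T(0) = 5·250 / (4·1000) = 0.3125
20 log₁₀(0.3125) ≈ -10.10 dB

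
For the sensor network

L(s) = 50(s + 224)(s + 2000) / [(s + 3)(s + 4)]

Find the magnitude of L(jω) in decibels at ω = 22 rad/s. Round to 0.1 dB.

At s = jω = j22:
zero (s+224): 224 + j22 → |·| = √(224²+22²) = √50660 ≈ 225.08, ∠ = arctan(22/224) ≈ 5.61°
zero (s+2000): 2000 + j22 → |·| = √(2000²+22²) = √4000484 ≈ 2000.1, ∠ = arctan(22/2000) ≈ 0.63°
pole (s+3): 3 + j22 → |·| = √(3²+22²) = √493 ≈ 22.204, ∠ = arctan(22/3) ≈ 82.23°
pole (s+4): 4 + j22 → |·| = √(4²+22²) = √500 ≈ 22.361, ∠ = arctan(22/4) ≈ 79.70°
|L| = 50 · 4.5018e+05 / 496.5 ≈ 45335
Gain = 20 log₁₀(45335) ≈ 93.13 dB

93.1 dB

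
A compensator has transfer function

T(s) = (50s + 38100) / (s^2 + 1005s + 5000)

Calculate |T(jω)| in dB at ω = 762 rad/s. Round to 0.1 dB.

-25.0 dB

Substitute s = j762:
Numerator: 50(j762) + 38100 = 38100 + j38100
Denominator: (j762)^2 + 1005(j762) + 5000 = -575644 + j765810
|N| = √(38100² + 38100²) ≈ 53882, ∠N ≈ 45.00°
|D| = √(575644² + 765810²) ≈ 9.5803e+05, ∠D ≈ 126.93°
|T| = 53882 / 9.5803e+05 ≈ 0.056242
Gain = 20 log₁₀(0.056242) ≈ -25.00 dB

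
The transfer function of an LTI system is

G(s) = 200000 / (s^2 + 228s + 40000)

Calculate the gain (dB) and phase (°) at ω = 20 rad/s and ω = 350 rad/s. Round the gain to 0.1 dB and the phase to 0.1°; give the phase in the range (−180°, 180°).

ω = 20: 14.0 dB, -6.6°; ω = 350: 4.8 dB, -136.0°

At s = jω = j20:
quadratic: (j20)² + 228·j20 + 40000 = 39600 + j4560 → |·| ≈ 39862, ∠ ≈ 6.57°
|G| = 200000 / 39862 ≈ 5.0173
Gain = 20 log₁₀(5.0173) ≈ 14.01 dB
∠G = 0.00° − 6.57° = -6.57°

At s = jω = j350:
quadratic: (j350)² + 228·j350 + 40000 = -82500 + j79800 → |·| ≈ 1.1478e+05, ∠ ≈ 135.95°
|G| = 200000 / 1.1478e+05 ≈ 1.7425
Gain = 20 log₁₀(1.7425) ≈ 4.82 dB
∠G = 0.00° − 135.95° = -135.95°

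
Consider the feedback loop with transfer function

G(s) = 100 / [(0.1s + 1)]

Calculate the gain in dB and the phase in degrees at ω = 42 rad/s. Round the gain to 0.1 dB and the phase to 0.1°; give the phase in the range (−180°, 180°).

27.3 dB, -76.6°

At ω = 42 rad/s:
pole (1 + j42·0.1) = 1 + j4.2 → |·| ≈ 4.3174, ∠ ≈ 76.61°
|G| = 100 · 1 / (4.3174) ≈ 23.162
Gain = 20 log₁₀(23.162) ≈ 27.30 dB
∠G = (0°) − (76.61°) = -76.61°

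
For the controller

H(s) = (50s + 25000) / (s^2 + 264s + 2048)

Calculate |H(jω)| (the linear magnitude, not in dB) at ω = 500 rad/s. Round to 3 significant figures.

0.126

Substitute s = j500:
Numerator: 50(j500) + 25000 = 25000 + j25000
Denominator: (j500)^2 + 264(j500) + 2048 = -247952 + j132000
|N| = √(25000² + 25000²) ≈ 35355, ∠N ≈ 45.00°
|D| = √(247952² + 132000²) ≈ 2.809e+05, ∠D ≈ 151.97°
|H| = 35355 / 2.809e+05 ≈ 0.12586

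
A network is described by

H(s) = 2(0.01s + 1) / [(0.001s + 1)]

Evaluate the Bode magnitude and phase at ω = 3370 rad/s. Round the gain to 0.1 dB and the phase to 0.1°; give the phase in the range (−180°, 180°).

25.7 dB, 14.8°

At ω = 3370 rad/s:
zero (1 + j3370·0.01) = 1 + j33.7 → |·| ≈ 33.715, ∠ ≈ 88.30°
pole (1 + j3370·0.001) = 1 + j3.37 → |·| ≈ 3.5152, ∠ ≈ 73.47°
|H| = 2 · 33.715 / (3.5152) ≈ 19.182
Gain = 20 log₁₀(19.182) ≈ 25.66 dB
∠H = (88.30°) − (73.47°) = 14.83°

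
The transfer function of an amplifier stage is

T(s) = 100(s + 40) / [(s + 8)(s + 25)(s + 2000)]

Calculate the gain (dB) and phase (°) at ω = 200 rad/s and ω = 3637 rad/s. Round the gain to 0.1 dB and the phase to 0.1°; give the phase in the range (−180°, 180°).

ω = 200: -72.0 dB, -97.6°; ω = 3637: -103.6 dB, -151.3°

At s = jω = j200:
zero (s+40): 40 + j200 → |·| = √(40²+200²) = √41600 ≈ 203.96, ∠ = arctan(200/40) ≈ 78.69°
pole (s+8): 8 + j200 → |·| = √(8²+200²) = √40064 ≈ 200.16, ∠ = arctan(200/8) ≈ 87.71°
pole (s+25): 25 + j200 → |·| = √(25²+200²) = √40625 ≈ 201.56, ∠ = arctan(200/25) ≈ 82.87°
pole (s+2000): 2000 + j200 → |·| = √(2000²+200²) = √4040000 ≈ 2010, ∠ = arctan(200/2000) ≈ 5.71°
|T| = 100 · 203.96 / 8.1092e+07 ≈ 0.00025152
Gain = 20 log₁₀(0.00025152) ≈ -71.99 dB
∠T = 78.69° − 176.29° = -97.60°

At s = jω = j3637:
zero (s+40): 40 + j3637 → |·| = √(40²+3637²) = √13229369 ≈ 3637.2, ∠ = arctan(3637/40) ≈ 89.37°
pole (s+8): 8 + j3637 → |·| = √(8²+3637²) = √13227833 ≈ 3637, ∠ = arctan(3637/8) ≈ 89.87°
pole (s+25): 25 + j3637 → |·| = √(25²+3637²) = √13228394 ≈ 3637.1, ∠ = arctan(3637/25) ≈ 89.61°
pole (s+2000): 2000 + j3637 → |·| = √(2000²+3637²) = √17227769 ≈ 4150.6, ∠ = arctan(3637/2000) ≈ 61.19°
|T| = 100 · 3637.2 / 5.4905e+10 ≈ 6.6245e-06
Gain = 20 log₁₀(6.6245e-06) ≈ -103.58 dB
∠T = 89.37° − 240.67° = -151.30°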